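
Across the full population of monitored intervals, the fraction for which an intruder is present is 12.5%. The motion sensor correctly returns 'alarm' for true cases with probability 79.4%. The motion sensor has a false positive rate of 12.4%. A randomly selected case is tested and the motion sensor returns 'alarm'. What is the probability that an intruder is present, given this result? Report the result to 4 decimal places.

Let H be the event that an intruder is present. P(H) = 0.125, so P(¬H) = 0.875. With E the 'alarm' result, P(E|H) = 0.794 and P(E|¬H) = 0.124.
P(E) = 0.794·0.125 + 0.124·0.875 = 0.099250 + 0.10850 = 0.20775.
By Bayes' theorem, P(H|E) = 0.099250 / 0.20775 = 0.4777.

P(H | E) ≈ 0.4777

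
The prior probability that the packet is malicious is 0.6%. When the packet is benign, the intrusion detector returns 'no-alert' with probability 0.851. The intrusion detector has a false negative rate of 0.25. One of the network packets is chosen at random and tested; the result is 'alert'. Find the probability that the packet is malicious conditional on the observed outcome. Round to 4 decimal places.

P(H | E) ≈ 0.0295

Let H be the event that the packet is malicious. P(H) = 0.006, so P(¬H) = 0.994. With E the 'alert' result, P(E|H) = 0.75 and P(E|¬H) = 0.149.
P(E) = 0.75·0.006 + 0.149·0.994 = 0.0045000 + 0.14811 = 0.15261.
By Bayes' theorem, P(H|E) = 0.0045000 / 0.15261 = 0.0295.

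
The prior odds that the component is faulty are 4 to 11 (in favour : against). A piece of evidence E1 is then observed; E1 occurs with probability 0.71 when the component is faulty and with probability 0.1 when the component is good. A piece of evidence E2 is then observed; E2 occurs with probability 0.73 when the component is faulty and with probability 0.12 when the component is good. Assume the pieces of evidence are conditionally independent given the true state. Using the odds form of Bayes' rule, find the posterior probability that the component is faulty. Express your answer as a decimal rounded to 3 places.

Prior odds = 4/11 = 0.36364.
Likelihood ratio for E1 = 0.71/0.1 = 7.1000.
Likelihood ratio for E2 = 0.73/0.12 = 6.0833.
Posterior odds = prior odds × LR₁ × LR₂ = 15.706.
Posterior probability = odds/(1+odds) = 15.706/16.706 = 0.940.

Posterior probability ≈ 0.940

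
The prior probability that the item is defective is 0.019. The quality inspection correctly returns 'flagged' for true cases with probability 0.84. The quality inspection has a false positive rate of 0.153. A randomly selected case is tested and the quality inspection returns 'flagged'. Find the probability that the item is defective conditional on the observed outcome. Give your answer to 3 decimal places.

Let H be the event that the item is defective. P(H) = 0.019, so P(¬H) = 0.981. With E the 'flagged' result, P(E|H) = 0.84 and P(E|¬H) = 0.153.
P(E) = 0.84·0.019 + 0.153·0.981 = 0.015960 + 0.15009 = 0.16605.
By Bayes' theorem, P(H|E) = 0.015960 / 0.16605 = 0.096.

P(H | E) ≈ 0.096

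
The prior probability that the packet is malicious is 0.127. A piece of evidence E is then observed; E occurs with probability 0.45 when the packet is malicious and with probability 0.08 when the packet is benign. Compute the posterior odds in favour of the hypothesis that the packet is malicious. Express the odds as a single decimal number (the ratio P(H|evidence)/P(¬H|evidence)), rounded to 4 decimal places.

Posterior odds ≈ 0.8183

Prior odds = 0.127/(1−0.127) = 0.14548. In log-odds, ln(0.14548) = -1.9277.
Add log likelihood ratio: ln(5.6250) = 1.7272.
Posterior log-odds = -0.20053, so posterior odds = exp(-0.20053) = 0.81830.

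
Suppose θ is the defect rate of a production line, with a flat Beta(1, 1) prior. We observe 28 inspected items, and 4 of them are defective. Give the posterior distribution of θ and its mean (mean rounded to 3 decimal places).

The binomial likelihood is conjugate to the Beta prior: with 4 successes and 24 failures, the posterior is Beta(1+4, 1+24) = Beta(5, 25).
Posterior mean = α/(α+β) = 5/30 = 0.167.

Posterior: Beta(5, 25); mean ≈ 0.167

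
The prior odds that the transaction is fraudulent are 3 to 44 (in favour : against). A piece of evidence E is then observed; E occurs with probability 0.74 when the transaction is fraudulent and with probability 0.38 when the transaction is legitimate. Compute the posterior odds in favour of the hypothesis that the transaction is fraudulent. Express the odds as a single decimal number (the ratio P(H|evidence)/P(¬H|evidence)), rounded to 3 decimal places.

Prior odds = 3/44 = 0.068182.
Likelihood ratio for E = 0.74/0.38 = 1.9474.
Posterior odds = prior odds × LR = 0.13278.

Posterior odds ≈ 0.133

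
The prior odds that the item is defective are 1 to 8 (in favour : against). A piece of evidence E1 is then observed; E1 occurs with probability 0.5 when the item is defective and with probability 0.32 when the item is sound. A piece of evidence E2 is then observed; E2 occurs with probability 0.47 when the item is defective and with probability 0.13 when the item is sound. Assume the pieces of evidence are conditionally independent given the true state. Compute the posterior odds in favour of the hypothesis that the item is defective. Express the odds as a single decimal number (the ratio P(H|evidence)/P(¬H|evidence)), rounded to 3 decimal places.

Prior odds = 1/8 = 0.12500. In log-odds, ln(0.12500) = -2.0794.
Add log likelihood ratios: ln(1.5625) + ln(3.6154) = 1.7315.
Posterior log-odds = -0.34796, so posterior odds = exp(-0.34796) = 0.70613.

Posterior odds ≈ 0.706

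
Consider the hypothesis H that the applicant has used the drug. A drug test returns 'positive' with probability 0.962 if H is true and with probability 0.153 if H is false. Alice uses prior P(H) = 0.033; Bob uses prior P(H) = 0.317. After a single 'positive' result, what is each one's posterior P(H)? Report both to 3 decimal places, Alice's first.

Alice: 0.177; Bob: 0.745

P('+'|H) = 0.962, P('+'|¬H) = 0.153.
Alice: numerator 0.962·0.033 = 0.031746; evidence = 0.031746+0.153·0.967 = 0.17970; posterior = 0.177.
Bob: numerator 0.962·0.317 = 0.30495; evidence = 0.30495+0.153·0.683 = 0.40945; posterior = 0.745.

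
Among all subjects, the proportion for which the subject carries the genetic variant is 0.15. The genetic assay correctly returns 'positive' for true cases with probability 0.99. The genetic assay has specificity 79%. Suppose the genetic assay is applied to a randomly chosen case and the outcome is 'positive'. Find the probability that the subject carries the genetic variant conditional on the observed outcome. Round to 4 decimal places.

P(H | E) ≈ 0.4541

Write H for 'the subject carries the genetic variant'. Prior odds H:¬H = 0.15/0.85 = 0.17647. For the 'positive' outcome, the likelihood ratio is 0.99/0.21 = 4.7143.
Posterior odds = 0.17647 × 4.7143 = 0.83193, so P(H|E) = 0.83193/(1+0.83193) = 0.4541.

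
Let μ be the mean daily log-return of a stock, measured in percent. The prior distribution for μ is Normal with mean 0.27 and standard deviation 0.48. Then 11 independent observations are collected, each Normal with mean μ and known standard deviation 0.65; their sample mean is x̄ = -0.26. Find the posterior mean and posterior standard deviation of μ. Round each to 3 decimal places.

With known σ, the Normal prior is conjugate. Weight on the data is w = (n/σ²)/(n/σ² + 1/τ₀²) = 26.0355/(26.0355+4.34028) = 0.85711.
Posterior mean = w·x̄ + (1−w)·μ₀ = 0.85711·-0.26 + 0.14289·0.27 = -0.184. Posterior variance = 1/(26.0355+4.34028) = 0.0329210, so SD = 0.181.

Posterior mean ≈ -0.184; posterior SD ≈ 0.181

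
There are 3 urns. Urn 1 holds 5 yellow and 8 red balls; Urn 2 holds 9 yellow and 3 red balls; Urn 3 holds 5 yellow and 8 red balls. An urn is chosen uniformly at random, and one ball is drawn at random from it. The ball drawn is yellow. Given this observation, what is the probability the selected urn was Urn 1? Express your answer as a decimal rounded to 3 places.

Posterior probability ≈ 0.253

Tabulate prior·likelihood by source: [1] prior 0.333333, lik 0.3846, product 0.1282; [2] prior 0.333333, lik 0.75, product 0.2500; [3] prior 0.333333, lik 0.3846, product 0.1282.
Normalizing constant = 0.50641; the posterior for Urn 1 is its product over the sum, 0.1282/0.50641 = 0.253.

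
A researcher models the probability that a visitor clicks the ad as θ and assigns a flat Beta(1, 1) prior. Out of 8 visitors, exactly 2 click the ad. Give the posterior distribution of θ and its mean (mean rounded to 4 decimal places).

The binomial likelihood is conjugate to the Beta prior: with 2 successes and 6 failures, the posterior is Beta(1+2, 1+6) = Beta(3, 7).
Posterior mean = α/(α+β) = 3/10 = 0.3000.

Posterior: Beta(3, 7); mean ≈ 0.3000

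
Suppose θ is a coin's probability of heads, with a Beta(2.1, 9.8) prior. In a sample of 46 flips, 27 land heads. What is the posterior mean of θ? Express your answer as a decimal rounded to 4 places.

Posterior mean ≈ 0.5026

The binomial likelihood is conjugate to the Beta prior: with 27 successes and 19 failures, the posterior is Beta(2.1+27, 9.8+19) = Beta(29.1, 28.8).
Posterior mean = α/(α+β) = 29.1/57.9 = 0.5026.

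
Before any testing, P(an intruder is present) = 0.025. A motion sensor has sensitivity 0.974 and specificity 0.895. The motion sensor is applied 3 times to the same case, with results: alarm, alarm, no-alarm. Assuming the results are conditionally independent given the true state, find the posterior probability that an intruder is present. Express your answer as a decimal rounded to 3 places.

Posterior P(H) ≈ 0.060

Let H be the event that an intruder is present; start with P(H) = 0.025. P('alarm'|H) = 0.974, P('alarm'|¬H) = 0.105.
Update on result 1 ('alarm'): P(H) ← 0.974·0.0250 / (0.974·0.0250 + 0.105·0.9750) = 0.024350/0.12673 = 0.1921.
Update on result 2 ('alarm'): P(H) ← 0.974·0.1921 / (0.974·0.1921 + 0.105·0.8079) = 0.18715/0.27198 = 0.6881.
Update on result 3 ('no-alarm'): P(H) ← 0.026·0.6881 / (0.026·0.6881 + 0.895·0.3119) = 0.017891/0.29702 = 0.0602.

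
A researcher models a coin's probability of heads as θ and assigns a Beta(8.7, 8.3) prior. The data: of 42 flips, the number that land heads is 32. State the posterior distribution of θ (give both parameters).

Posterior: Beta(40.7, 18.3)

The binomial likelihood is conjugate to the Beta prior: with 32 successes and 10 failures, the posterior is Beta(8.7+32, 8.3+10) = Beta(40.7, 18.3).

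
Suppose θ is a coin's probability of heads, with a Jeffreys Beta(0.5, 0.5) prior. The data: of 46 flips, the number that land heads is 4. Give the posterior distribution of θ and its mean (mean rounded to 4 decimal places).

The binomial likelihood is conjugate to the Beta prior: with 4 successes and 42 failures, the posterior is Beta(0.5+4, 0.5+42) = Beta(4.5, 42.5).
Posterior mean = α/(α+β) = 4.5/47 = 0.0957.

Posterior: Beta(4.5, 42.5); mean ≈ 0.0957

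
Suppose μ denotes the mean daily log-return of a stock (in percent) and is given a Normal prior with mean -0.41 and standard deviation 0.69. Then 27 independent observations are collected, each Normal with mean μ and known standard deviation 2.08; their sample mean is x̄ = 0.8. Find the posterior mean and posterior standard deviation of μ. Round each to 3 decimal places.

With known σ, the Normal prior is conjugate. Weight on the data is w = (n/σ²)/(n/σ² + 1/τ₀²) = 6.24075/(6.24075+2.10040) = 0.74819.
Posterior mean = w·x̄ + (1−w)·μ₀ = 0.74819·0.8 + 0.25181·-0.41 = 0.495. Posterior variance = 1/(6.24075+2.10040) = 0.119887, so SD = 0.346.

Posterior mean ≈ 0.495; posterior SD ≈ 0.346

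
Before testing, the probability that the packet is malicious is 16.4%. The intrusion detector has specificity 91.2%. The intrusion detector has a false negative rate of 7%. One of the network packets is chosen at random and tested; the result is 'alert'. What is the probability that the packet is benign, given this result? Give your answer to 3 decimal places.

P(¬H | E) ≈ 0.325

Write H for 'the packet is malicious'. Prior odds H:¬H = 0.164/0.836 = 0.19617. For the 'alert' outcome, the likelihood ratio is 0.93/0.088 = 10.568.
Posterior odds = 0.19617 × 10.568 = 2.0732, so P(H|E) = 2.0732/(1+2.0732) = 0.675. Then P(¬H|E) = 1 − 0.675 = 0.325.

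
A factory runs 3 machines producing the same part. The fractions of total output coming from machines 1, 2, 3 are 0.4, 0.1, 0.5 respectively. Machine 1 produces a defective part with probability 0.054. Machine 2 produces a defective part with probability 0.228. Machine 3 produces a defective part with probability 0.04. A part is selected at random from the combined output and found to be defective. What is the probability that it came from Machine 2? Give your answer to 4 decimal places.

Tabulate prior·likelihood by source: [1] prior 0.4, lik 0.054, product 0.02160; [2] prior 0.1, lik 0.228, product 0.02280; [3] prior 0.5, lik 0.04, product 0.02000.
Normalizing constant = 0.064400; the posterior for Machine 2 is its product over the sum, 0.02280/0.064400 = 0.3540.

Posterior probability ≈ 0.3540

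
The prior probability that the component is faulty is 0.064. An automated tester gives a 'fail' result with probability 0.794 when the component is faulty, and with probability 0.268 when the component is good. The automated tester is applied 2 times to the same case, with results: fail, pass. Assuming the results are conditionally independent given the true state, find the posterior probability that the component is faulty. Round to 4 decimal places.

Posterior P(H) ≈ 0.0539

With H the event that the component is faulty, the joint likelihood of the observed sequence is P(data|H) = 0.794·0.206 = 0.16356 and P(data|¬H) = 0.268·0.732 = 0.19618.
Bayes: P(H|data) = 0.064·0.16356 / (0.064·0.16356 + 0.936·0.19618) = 0.010468/0.19409 = 0.0539.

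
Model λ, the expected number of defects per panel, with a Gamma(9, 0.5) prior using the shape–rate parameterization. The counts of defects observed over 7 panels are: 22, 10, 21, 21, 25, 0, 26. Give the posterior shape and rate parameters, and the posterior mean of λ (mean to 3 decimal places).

The Poisson likelihood adds the total count to the shape and the number of exposure periods to the rate. Here ∑xᵢ = 125 and n = 7, so shape 9→134 and rate 0.5→7.5.
E[λ | data] = 134/7.5 = 17.867.

Posterior: Gamma(shape=134, rate=7.5); mean ≈ 17.867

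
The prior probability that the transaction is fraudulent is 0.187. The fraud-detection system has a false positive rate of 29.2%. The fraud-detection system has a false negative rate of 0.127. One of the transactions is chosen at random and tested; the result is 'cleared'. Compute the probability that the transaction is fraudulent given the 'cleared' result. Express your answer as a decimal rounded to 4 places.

P(H | E) ≈ 0.0396

Let H be the event that the transaction is fraudulent. P(H) = 0.187, so P(¬H) = 0.813. With E the 'cleared' result, P(E|H) = 0.127 and P(E|¬H) = 0.708.
P(E) = 0.127·0.187 + 0.708·0.813 = 0.023749 + 0.57560 = 0.59935.
By Bayes' theorem, P(H|E) = 0.023749 / 0.59935 = 0.0396.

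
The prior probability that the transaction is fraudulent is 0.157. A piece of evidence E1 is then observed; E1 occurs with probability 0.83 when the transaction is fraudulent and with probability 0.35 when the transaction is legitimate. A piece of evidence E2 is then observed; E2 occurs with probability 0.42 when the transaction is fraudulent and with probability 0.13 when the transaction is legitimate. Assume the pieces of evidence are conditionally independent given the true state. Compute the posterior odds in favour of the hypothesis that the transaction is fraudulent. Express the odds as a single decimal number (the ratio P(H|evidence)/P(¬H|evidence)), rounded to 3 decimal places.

Prior odds = 0.157/(1−0.157) = 0.18624. In log-odds, ln(0.18624) = -1.6807.
Add log likelihood ratios: ln(2.3714) + ln(3.2308) = 2.0362.
Posterior log-odds = 0.35549, so posterior odds = exp(0.35549) = 1.4269.

Posterior odds ≈ 1.427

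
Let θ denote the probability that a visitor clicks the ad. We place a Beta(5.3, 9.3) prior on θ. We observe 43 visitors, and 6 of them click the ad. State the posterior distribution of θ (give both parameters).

Observing 6 successes and 37 failures updates Beta(5.3, 9.3) by adding the success and failure counts to the two shape parameters: α = 5.3+6 = 11.3, β = 9.3+37 = 46.3.

Posterior: Beta(11.3, 46.3)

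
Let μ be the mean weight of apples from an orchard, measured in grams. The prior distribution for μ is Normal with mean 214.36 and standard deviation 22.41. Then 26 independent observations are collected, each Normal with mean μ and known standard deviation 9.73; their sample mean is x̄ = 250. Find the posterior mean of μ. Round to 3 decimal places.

Posterior mean ≈ 249.743

With known σ, the Normal prior is conjugate. Weight on the data is w = (n/σ²)/(n/σ² + 1/τ₀²) = 0.274630/(0.274630+0.00199121) = 0.99280.
Posterior mean = w·x̄ + (1−w)·μ₀ = 0.99280·250 + 0.0071983·214.36 = 249.743.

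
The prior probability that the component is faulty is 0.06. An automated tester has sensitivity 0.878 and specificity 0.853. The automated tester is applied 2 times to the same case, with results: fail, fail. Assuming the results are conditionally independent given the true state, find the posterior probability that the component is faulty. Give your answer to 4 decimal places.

Let H be the event that the component is faulty; start with P(H) = 0.06. P('fail'|H) = 0.878, P('fail'|¬H) = 0.147.
Update on result 1 ('fail'): P(H) ← 0.878·0.0600 / (0.878·0.0600 + 0.147·0.9400) = 0.052680/0.19086 = 0.2760.
Update on result 2 ('fail'): P(H) ← 0.878·0.2760 / (0.878·0.2760 + 0.147·0.7240) = 0.24234/0.34877 = 0.6949.

Posterior P(H) ≈ 0.6949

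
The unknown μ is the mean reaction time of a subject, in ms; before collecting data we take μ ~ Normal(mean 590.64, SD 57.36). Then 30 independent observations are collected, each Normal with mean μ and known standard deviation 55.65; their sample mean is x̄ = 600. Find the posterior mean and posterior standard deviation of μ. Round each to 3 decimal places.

Posterior mean ≈ 599.715; posterior SD ≈ 10.005

With known σ, the Normal prior is conjugate. Weight on the data is w = (n/σ²)/(n/σ² + 1/τ₀²) = 0.00968704/(0.00968704+0.00030394) = 0.96958.
Posterior mean = w·x̄ + (1−w)·μ₀ = 0.96958·600 + 0.030421·590.64 = 599.715. Posterior variance = 1/(0.00968704+0.00030394) = 100.090, so SD = 10.005.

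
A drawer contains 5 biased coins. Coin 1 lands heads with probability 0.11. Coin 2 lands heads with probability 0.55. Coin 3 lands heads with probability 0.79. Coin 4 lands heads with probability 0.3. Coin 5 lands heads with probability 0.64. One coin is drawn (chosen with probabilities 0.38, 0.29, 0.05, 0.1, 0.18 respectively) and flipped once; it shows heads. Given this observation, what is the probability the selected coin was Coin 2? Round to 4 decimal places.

Posterior probability ≈ 0.4132

P(heads|C1) = 0.11; P(heads|C2) = 0.55; P(heads|C3) = 0.79; P(heads|C4) = 0.3; P(heads|C5) = 0.64.
Prior × likelihood for each source: 0.38·0.11=0.04180, 0.29·0.55=0.1595, 0.05·0.79=0.03950, 0.1·0.3=0.03000, 0.18·0.64=0.1152. Summing gives P(heads) = 0.38600.
P(Coin 2 | heads) = 0.1595 / 0.38600 = 0.4132.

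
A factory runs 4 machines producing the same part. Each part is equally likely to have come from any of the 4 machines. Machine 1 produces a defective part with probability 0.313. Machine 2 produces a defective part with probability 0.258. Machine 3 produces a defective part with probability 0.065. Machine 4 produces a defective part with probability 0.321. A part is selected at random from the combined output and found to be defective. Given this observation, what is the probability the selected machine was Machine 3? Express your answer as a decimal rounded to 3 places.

Posterior probability ≈ 0.068

Tabulate prior·likelihood by source: [1] prior 0.25, lik 0.313, product 0.07825; [2] prior 0.25, lik 0.258, product 0.06450; [3] prior 0.25, lik 0.065, product 0.01625; [4] prior 0.25, lik 0.321, product 0.08025.
Normalizing constant = 0.23925; the posterior for Machine 3 is its product over the sum, 0.01625/0.23925 = 0.068.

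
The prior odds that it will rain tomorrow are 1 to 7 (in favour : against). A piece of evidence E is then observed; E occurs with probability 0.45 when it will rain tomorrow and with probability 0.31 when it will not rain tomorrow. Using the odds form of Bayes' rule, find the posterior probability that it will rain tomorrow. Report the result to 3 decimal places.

Posterior probability ≈ 0.172

Prior odds = 1/7 = 0.14286. In log-odds, ln(0.14286) = -1.9459.
Add log likelihood ratio: ln(1.4516) = 0.37268.
Posterior log-odds = -1.5732, so posterior odds = exp(-1.5732) = 0.20737. Converting, P(H|E) = 0.20737/1.2074 = 0.172.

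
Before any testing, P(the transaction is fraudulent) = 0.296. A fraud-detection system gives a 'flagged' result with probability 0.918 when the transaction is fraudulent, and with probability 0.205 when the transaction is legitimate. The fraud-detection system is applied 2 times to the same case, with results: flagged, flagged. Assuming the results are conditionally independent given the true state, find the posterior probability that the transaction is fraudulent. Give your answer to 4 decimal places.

Posterior P(H) ≈ 0.8940

With H the event that the transaction is fraudulent, the joint likelihood of the observed sequence is P(data|H) = 0.918·0.918 = 0.84272 and P(data|¬H) = 0.205·0.205 = 0.042025.
Bayes: P(H|data) = 0.296·0.84272 / (0.296·0.84272 + 0.704·0.042025) = 0.24945/0.27903 = 0.8940.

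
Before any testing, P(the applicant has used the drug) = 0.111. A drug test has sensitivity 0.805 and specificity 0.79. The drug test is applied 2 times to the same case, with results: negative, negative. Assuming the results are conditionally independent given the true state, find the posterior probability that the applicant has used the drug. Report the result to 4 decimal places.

With H the event that the applicant has used the drug, the joint likelihood of the observed sequence is P(data|H) = 0.195·0.195 = 0.038025 and P(data|¬H) = 0.79·0.79 = 0.62410.
Bayes: P(H|data) = 0.111·0.038025 / (0.111·0.038025 + 0.889·0.62410) = 0.0042208/0.55905 = 0.0075.

Posterior P(H) ≈ 0.0075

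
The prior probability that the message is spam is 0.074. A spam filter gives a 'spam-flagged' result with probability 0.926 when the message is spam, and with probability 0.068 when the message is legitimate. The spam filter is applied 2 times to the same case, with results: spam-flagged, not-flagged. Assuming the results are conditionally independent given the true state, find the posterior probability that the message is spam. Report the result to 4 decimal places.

Posterior P(H) ≈ 0.0795

Let H be the event that the message is spam; start with P(H) = 0.074. P('spam-flagged'|H) = 0.926, P('spam-flagged'|¬H) = 0.068.
Update on result 1 ('spam-flagged'): P(H) ← 0.926·0.0740 / (0.926·0.0740 + 0.068·0.9260) = 0.068524/0.13149 = 0.5211.
Update on result 2 ('not-flagged'): P(H) ← 0.074·0.5211 / (0.074·0.5211 + 0.932·0.4789) = 0.038563/0.48487 = 0.0795.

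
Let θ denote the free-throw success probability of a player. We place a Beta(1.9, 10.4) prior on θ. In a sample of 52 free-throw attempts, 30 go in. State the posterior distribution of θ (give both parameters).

Posterior: Beta(31.9, 32.4)

Observing 30 successes and 22 failures updates Beta(1.9, 10.4) by adding the success and failure counts to the two shape parameters: α = 1.9+30 = 31.9, β = 10.4+22 = 32.4.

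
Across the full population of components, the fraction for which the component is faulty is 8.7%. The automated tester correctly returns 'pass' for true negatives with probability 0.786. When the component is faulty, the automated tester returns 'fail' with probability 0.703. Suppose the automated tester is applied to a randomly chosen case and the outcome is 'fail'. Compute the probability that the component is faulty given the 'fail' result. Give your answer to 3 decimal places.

P(H | E) ≈ 0.238

Write H for 'the component is faulty'. Prior odds H:¬H = 0.087/0.913 = 0.095290. For the 'fail' outcome, the likelihood ratio is 0.703/0.214 = 3.2850.
Posterior odds = 0.095290 × 3.2850 = 0.31303, so P(H|E) = 0.31303/(1+0.31303) = 0.238.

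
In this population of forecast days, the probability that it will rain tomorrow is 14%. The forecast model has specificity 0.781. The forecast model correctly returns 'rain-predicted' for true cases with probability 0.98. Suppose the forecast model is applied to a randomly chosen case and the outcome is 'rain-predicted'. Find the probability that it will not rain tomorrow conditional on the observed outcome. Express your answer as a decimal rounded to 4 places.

P(¬H | E) ≈ 0.5785

Write H for 'it will rain tomorrow'. Prior odds H:¬H = 0.14/0.86 = 0.16279. For the 'rain-predicted' outcome, the likelihood ratio is 0.98/0.219 = 4.4749.
Posterior odds = 0.16279 × 4.4749 = 0.72847, so P(H|E) = 0.72847/(1+0.72847) = 0.4215. Then P(¬H|E) = 1 − 0.4215 = 0.5785.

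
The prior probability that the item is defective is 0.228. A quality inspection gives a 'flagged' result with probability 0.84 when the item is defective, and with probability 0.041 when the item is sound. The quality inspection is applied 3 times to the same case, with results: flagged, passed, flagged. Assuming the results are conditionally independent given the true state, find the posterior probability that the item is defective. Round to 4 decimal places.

Let H be the event that the item is defective; start with P(H) = 0.228. P('flagged'|H) = 0.84, P('flagged'|¬H) = 0.041.
Update on result 1 ('flagged'): P(H) ← 0.84·0.2280 / (0.84·0.2280 + 0.041·0.7720) = 0.19152/0.22317 = 0.8582.
Update on result 2 ('passed'): P(H) ← 0.16·0.8582 / (0.16·0.8582 + 0.959·0.1418) = 0.13731/0.27332 = 0.5024.
Update on result 3 ('flagged'): P(H) ← 0.84·0.5024 / (0.84·0.5024 + 0.041·0.4976) = 0.42199/0.44239 = 0.9539.

Posterior P(H) ≈ 0.9539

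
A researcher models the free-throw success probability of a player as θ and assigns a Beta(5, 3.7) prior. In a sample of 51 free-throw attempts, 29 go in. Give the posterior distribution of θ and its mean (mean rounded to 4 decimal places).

The binomial likelihood is conjugate to the Beta prior: with 29 successes and 22 failures, the posterior is Beta(5+29, 3.7+22) = Beta(34, 25.7).
Posterior mean = α/(α+β) = 34/59.7 = 0.5695.

Posterior: Beta(34, 25.7); mean ≈ 0.5695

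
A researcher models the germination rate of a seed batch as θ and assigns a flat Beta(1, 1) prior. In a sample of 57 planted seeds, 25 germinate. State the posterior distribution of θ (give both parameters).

Posterior: Beta(26, 33)

Observing 25 successes and 32 failures updates Beta(1, 1) by adding the success and failure counts to the two shape parameters: α = 1+25 = 26, β = 1+32 = 33.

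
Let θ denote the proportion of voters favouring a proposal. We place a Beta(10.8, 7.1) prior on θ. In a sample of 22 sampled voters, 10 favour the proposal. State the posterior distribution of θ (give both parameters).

Posterior: Beta(20.8, 19.1)

The binomial likelihood is conjugate to the Beta prior: with 10 successes and 12 failures, the posterior is Beta(10.8+10, 7.1+12) = Beta(20.8, 19.1).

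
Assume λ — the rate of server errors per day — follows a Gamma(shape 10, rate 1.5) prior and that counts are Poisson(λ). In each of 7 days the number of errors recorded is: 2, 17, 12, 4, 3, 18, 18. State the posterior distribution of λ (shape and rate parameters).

The Poisson likelihood adds the total count to the shape and the number of exposure periods to the rate. Here ∑xᵢ = 74 and n = 7, so shape 10→84 and rate 1.5→8.5.

Posterior: Gamma(shape=84, rate=8.5)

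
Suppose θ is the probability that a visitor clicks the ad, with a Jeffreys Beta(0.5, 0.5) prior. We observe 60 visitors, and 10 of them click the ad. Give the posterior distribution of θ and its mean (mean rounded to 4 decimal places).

Posterior: Beta(10.5, 50.5); mean ≈ 0.1721

The binomial likelihood is conjugate to the Beta prior: with 10 successes and 50 failures, the posterior is Beta(0.5+10, 0.5+50) = Beta(10.5, 50.5).
E[θ | data] = 10.5/(10.5+50.5) = 0.1721.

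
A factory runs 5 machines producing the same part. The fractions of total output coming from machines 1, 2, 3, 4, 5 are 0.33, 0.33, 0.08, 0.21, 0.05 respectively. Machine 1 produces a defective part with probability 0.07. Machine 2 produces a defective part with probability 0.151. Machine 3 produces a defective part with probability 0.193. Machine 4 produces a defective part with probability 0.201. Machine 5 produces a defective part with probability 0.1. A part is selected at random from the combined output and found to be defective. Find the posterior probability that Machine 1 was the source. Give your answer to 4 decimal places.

Tabulate prior·likelihood by source: [1] prior 0.33, lik 0.07, product 0.02310; [2] prior 0.33, lik 0.151, product 0.04983; [3] prior 0.08, lik 0.193, product 0.01544; [4] prior 0.21, lik 0.201, product 0.04221; [5] prior 0.05, lik 0.1, product 0.005000.
Normalizing constant = 0.13558; the posterior for Machine 1 is its product over the sum, 0.02310/0.13558 = 0.1704.

Posterior probability ≈ 0.1704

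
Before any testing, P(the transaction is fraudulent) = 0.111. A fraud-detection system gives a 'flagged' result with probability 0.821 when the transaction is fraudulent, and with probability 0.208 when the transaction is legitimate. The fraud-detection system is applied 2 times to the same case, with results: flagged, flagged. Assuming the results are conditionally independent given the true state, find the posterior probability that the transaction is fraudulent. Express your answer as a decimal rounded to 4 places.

Posterior P(H) ≈ 0.6605

Let H be the event that the transaction is fraudulent; start with P(H) = 0.111. P('flagged'|H) = 0.821, P('flagged'|¬H) = 0.208.
Update on result 1 ('flagged'): P(H) ← 0.821·0.1110 / (0.821·0.1110 + 0.208·0.8890) = 0.091131/0.27604 = 0.3301.
Update on result 2 ('flagged'): P(H) ← 0.821·0.3301 / (0.821·0.3301 + 0.208·0.6699) = 0.27104/0.41037 = 0.6605.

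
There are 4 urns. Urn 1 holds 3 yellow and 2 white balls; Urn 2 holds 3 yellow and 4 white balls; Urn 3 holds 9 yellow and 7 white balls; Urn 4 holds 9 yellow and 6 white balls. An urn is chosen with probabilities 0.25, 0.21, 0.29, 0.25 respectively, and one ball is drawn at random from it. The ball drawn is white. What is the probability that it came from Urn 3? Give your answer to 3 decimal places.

Tabulate prior·likelihood by source: [1] prior 0.25, lik 0.4, product 0.1000; [2] prior 0.21, lik 0.5714, product 0.1200; [3] prior 0.29, lik 0.4375, product 0.1269; [4] prior 0.25, lik 0.4, product 0.1000.
Normalizing constant = 0.44688; the posterior for Urn 3 is its product over the sum, 0.1269/0.44688 = 0.284.

Posterior probability ≈ 0.284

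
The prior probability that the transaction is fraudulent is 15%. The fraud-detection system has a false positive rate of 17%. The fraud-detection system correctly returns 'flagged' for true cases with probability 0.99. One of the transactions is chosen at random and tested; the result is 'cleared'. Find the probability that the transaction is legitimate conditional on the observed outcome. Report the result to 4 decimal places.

Write H for 'the transaction is fraudulent'. Prior odds H:¬H = 0.15/0.85 = 0.17647. For the 'cleared' outcome, the likelihood ratio is 0.01/0.83 = 0.012048.
Posterior odds = 0.17647 × 0.012048 = 0.0021262, so P(H|E) = 0.0021262/(1+0.0021262) = 0.0021. Then P(¬H|E) = 1 − 0.0021 = 0.9979.

P(¬H | E) ≈ 0.9979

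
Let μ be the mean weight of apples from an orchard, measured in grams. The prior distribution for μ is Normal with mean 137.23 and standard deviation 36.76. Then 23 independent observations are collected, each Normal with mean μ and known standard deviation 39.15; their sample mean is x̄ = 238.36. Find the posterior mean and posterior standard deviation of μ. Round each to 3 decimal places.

With known σ, the Normal prior is conjugate. Weight on the data is w = (n/σ²)/(n/σ² + 1/τ₀²) = 0.0150060/(0.0150060+0.00074003) = 0.95300.
Posterior mean = w·x̄ + (1−w)·μ₀ = 0.95300·238.36 + 0.046998·137.23 = 233.607. Posterior variance = 1/(0.0150060+0.00074003) = 63.5082, so SD = 7.969.

Posterior mean ≈ 233.607; posterior SD ≈ 7.969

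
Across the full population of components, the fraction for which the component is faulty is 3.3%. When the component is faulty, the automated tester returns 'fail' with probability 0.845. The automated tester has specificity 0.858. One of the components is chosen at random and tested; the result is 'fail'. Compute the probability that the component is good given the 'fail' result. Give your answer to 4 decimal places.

Let H be the event that the component is faulty. P(H) = 0.033, so P(¬H) = 0.967. With E the 'fail' result, P(E|H) = 0.845 and P(E|¬H) = 0.142.
P(E) = 0.845·0.033 + 0.142·0.967 = 0.027885 + 0.13731 = 0.16520.
By Bayes' theorem, P(H|E) = 0.027885 / 0.16520 = 0.1688. Hence P(¬H|E) = 1 − 0.1688 = 0.8312.

P(¬H | E) ≈ 0.8312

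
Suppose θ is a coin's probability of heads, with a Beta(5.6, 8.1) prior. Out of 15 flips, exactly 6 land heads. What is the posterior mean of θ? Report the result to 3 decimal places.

The binomial likelihood is conjugate to the Beta prior: with 6 successes and 9 failures, the posterior is Beta(5.6+6, 8.1+9) = Beta(11.6, 17.1).
E[θ | data] = 11.6/(11.6+17.1) = 0.404.

Posterior mean ≈ 0.404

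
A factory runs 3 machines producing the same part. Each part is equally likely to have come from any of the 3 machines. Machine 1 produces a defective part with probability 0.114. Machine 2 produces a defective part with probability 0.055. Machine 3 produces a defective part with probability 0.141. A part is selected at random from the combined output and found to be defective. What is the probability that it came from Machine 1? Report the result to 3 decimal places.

P(defective|M1) = 0.114; P(defective|M2) = 0.055; P(defective|M3) = 0.141.
Prior × likelihood for each source: 0.333333·0.114=0.03800, 0.333333·0.055=0.01833, 0.333333·0.141=0.04700. Summing gives P(defective) = 0.10333.
P(Machine 1 | defective) = 0.03800 / 0.10333 = 0.368.

Posterior probability ≈ 0.368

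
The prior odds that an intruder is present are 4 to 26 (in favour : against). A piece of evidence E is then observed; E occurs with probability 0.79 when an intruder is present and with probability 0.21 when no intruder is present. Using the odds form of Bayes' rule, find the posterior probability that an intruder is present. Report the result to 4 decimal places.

Prior odds = 4/26 = 0.15385. In log-odds, ln(0.15385) = -1.8718.
Add log likelihood ratio: ln(3.7619) = 1.3249.
Posterior log-odds = -0.54688, so posterior odds = exp(-0.54688) = 0.57875. Converting, P(H|E) = 0.57875/1.5788 = 0.3666.

Posterior probability ≈ 0.3666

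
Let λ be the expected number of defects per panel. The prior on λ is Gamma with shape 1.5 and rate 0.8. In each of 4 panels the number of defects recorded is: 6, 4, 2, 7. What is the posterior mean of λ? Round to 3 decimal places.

Total count ∑xᵢ = 19 over n = 4 panels.
Gamma is conjugate to the Poisson likelihood: posterior is Gamma(shape = 1.5+19 = 20.5, rate = 0.8+4 = 4.8).
E[λ | data] = 20.5/4.8 = 4.271.

Posterior mean ≈ 4.271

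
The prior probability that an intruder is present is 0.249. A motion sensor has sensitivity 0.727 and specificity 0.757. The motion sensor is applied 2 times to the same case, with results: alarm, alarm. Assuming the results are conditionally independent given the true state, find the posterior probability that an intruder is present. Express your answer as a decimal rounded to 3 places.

Posterior P(H) ≈ 0.748

With H the event that an intruder is present, the joint likelihood of the observed sequence is P(data|H) = 0.727·0.727 = 0.52853 and P(data|¬H) = 0.243·0.243 = 0.059049.
Bayes: P(H|data) = 0.249·0.52853 / (0.249·0.52853 + 0.751·0.059049) = 0.13160/0.17595 = 0.7480.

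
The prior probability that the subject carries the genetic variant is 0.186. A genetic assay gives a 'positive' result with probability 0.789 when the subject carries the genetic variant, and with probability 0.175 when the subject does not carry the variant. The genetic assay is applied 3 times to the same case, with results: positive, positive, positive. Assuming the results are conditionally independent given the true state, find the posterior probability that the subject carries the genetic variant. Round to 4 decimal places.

Let H be the event that the subject carries the genetic variant; start with P(H) = 0.186. P('positive'|H) = 0.789, P('positive'|¬H) = 0.175.
Update on result 1 ('positive'): P(H) ← 0.789·0.1860 / (0.789·0.1860 + 0.175·0.8140) = 0.14675/0.28920 = 0.5074.
Update on result 2 ('positive'): P(H) ← 0.789·0.5074 / (0.789·0.5074 + 0.175·0.4926) = 0.40037/0.48657 = 0.8228.
Update on result 3 ('positive'): P(H) ← 0.789·0.8228 / (0.789·0.8228 + 0.175·0.1772) = 0.64923/0.68023 = 0.9544.

Posterior P(H) ≈ 0.9544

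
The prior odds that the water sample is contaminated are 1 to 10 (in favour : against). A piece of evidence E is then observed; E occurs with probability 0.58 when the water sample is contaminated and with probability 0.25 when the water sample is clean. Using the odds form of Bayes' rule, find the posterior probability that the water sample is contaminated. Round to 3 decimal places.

Posterior probability ≈ 0.188

Prior odds = 1/10 = 0.10000.
Likelihood ratio for E = 0.58/0.25 = 2.3200.
Posterior odds = prior odds × LR = 0.23200.
Posterior probability = odds/(1+odds) = 0.23200/1.2320 = 0.188.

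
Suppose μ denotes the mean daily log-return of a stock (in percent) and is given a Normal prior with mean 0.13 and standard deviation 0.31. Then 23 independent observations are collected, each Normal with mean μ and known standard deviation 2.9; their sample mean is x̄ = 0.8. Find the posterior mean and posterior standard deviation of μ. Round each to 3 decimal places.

With known σ, the Normal prior is conjugate. Weight on the data is w = (n/σ²)/(n/σ² + 1/τ₀²) = 2.73484/(2.73484+10.4058) = 0.20812.
Posterior mean = w·x̄ + (1−w)·μ₀ = 0.20812·0.8 + 0.79188·0.13 = 0.269. Posterior variance = 1/(2.73484+10.4058) = 0.0760996, so SD = 0.276.

Posterior mean ≈ 0.269; posterior SD ≈ 0.276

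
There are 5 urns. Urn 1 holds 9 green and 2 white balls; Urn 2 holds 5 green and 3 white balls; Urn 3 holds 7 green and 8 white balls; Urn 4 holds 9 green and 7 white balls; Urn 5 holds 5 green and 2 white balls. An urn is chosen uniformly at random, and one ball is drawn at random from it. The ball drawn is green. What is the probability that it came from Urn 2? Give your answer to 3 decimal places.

Posterior probability ≈ 0.196

Tabulate prior·likelihood by source: [1] prior 0.2, lik 0.8182, product 0.1636; [2] prior 0.2, lik 0.625, product 0.1250; [3] prior 0.2, lik 0.4667, product 0.09333; [4] prior 0.2, lik 0.5625, product 0.1125; [5] prior 0.2, lik 0.7143, product 0.1429.
Normalizing constant = 0.63733; the posterior for Urn 2 is its product over the sum, 0.1250/0.63733 = 0.196.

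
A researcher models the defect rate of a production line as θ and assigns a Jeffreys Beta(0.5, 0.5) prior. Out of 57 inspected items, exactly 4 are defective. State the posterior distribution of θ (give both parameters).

Observing 4 successes and 53 failures updates Beta(0.5, 0.5) by adding the success and failure counts to the two shape parameters: α = 0.5+4 = 4.5, β = 0.5+53 = 53.5.

Posterior: Beta(4.5, 53.5)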